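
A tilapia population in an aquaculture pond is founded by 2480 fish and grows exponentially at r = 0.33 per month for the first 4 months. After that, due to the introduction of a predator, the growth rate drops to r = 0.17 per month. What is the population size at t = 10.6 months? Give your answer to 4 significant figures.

Phase 1: N(4) = 2480·e^(0.33×4) = 2480·e^1.32 = 9283.69.
Phase 2 runs for 10.6 − 4 = 6.6 months at r = 0.17.
N(10.6) = 9283.69·e^(0.17×6.6) = 9283.69·e^1.122 = 28510.1.

28510 fish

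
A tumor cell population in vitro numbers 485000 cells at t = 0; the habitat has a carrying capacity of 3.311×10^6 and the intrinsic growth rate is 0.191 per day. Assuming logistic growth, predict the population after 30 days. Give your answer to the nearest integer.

3249519 cells

A = (K − N₀)/N₀ = (3.311×10^6 − 485000)/485000 = 5.8268.
N(t) = K/(1 + A·e^(−rt)) = 3.311×10^6/(1 + 5.8268×e^(−0.191×30)).
e^(−5.73) = 0.0032471; denominator = 1 + 5.8268×0.0032471 = 1.0189.
N = 3.311×10^6/1.0189 = 3.249519×10^6.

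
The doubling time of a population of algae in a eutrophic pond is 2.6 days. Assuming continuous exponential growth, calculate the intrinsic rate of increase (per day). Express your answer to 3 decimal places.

0.267 per day

r = ln(2)/t_d = 0.6931/2.6 = 0.2666.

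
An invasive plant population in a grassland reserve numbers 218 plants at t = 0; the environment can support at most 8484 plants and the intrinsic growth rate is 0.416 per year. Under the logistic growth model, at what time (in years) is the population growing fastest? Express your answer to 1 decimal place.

8.7 years

Logistic growth is fastest at N = K/2 = 4242.
A = (K − N₀)/N₀ = 37.917. Set K/(1 + A·e^(−rt)) = K/2 → A·e^(−rt) = 1.
e^(−0.416t) = 1/37.917 = 0.0263731, so t = ln(37.917)/0.416 = 3.6354/0.416 = 8.739.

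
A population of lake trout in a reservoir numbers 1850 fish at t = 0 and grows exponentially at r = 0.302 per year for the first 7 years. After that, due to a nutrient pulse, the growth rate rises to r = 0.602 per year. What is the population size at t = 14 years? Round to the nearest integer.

Phase 1: N(7) = 1850·e^(0.302×7) = 1850·e^2.114 = 15320.4.
Phase 2 runs for 14 − 7 = 7 years at r = 0.602.
N(14) = 15320.4·e^(0.602×7) = 15320.4·e^4.214 = 1.036065×10^6.

1036065 fish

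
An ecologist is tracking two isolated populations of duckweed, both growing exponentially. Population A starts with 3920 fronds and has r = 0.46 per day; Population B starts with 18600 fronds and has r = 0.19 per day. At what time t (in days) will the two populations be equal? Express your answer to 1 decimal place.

Set 3920·e^(0.46t) = 18600·e^(0.19t).
e^((0.46 − 0.19)t) = 18600/3920 → e^(0.27·t) = 4.7449.
0.27·t = ln(4.7449) = 1.5571, so t = 1.5571/0.27 = 5.7669.

5.8 days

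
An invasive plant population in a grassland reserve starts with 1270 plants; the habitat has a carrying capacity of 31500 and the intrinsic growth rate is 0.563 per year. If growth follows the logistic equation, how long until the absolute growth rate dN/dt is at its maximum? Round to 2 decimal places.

5.63 years

Logistic growth is fastest at N = K/2 = 15750.
A = (K − N₀)/N₀ = 23.803. Set K/(1 + A·e^(−rt)) = K/2 → A·e^(−rt) = 1.
e^(−0.563t) = 1/23.803 = 0.0420112, so t = ln(23.803)/0.563 = 3.1698/0.563 = 5.6302.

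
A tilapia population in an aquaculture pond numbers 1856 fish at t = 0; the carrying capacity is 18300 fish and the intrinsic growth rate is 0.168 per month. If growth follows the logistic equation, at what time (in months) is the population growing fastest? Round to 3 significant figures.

13.0 months

Logistic growth is fastest at N = K/2 = 9150.
A = (K − N₀)/N₀ = 8.8599. Set K/(1 + A·e^(−rt)) = K/2 → A·e^(−rt) = 1.
e^(−0.168t) = 1/8.8599 = 0.112868, so t = ln(8.8599)/0.168 = 2.1815/0.168 = 12.985.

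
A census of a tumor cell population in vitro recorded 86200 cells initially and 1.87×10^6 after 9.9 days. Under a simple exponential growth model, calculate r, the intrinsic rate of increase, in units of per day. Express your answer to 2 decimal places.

From N(t) = N₀·e^(rt): e^(r·9.9) = 1.87×10^6/86200 = 21.694.
r·9.9 = ln(21.694) = 3.077, so r = 3.077/9.9 = 0.31081.

0.31 per day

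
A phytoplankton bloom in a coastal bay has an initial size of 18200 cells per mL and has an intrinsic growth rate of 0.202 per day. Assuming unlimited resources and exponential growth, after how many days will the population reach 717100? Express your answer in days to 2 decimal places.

18.19 days

Set N₀·e^(rt) = 717100: e^(0.202·t) = 717100/18200 = 39.401.
0.202·t = ln(39.401) = 3.6738, so t = 3.6738/0.202 = 18.187.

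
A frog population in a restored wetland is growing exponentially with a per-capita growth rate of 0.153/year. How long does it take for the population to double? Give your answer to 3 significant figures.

Doubling time t_d = ln(2)/r = 0.6931/0.153 = 4.5304.

4.53 years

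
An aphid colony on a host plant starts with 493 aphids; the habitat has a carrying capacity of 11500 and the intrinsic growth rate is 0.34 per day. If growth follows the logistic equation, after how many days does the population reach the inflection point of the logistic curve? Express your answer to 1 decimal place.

9.1 days

Logistic growth is fastest at N = K/2 = 5750.
A = (K − N₀)/N₀ = 22.327. Set K/(1 + A·e^(−rt)) = K/2 → A·e^(−rt) = 1.
e^(−0.34t) = 1/22.327 = 0.0447897, so t = ln(22.327)/0.34 = 3.1058/0.34 = 9.1346.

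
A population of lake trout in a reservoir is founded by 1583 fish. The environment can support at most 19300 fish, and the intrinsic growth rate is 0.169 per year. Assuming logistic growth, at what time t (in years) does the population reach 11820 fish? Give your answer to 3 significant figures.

17.0 years

A = (K − N₀)/N₀ = (19300 − 1583)/1583 = 11.192.
Solve 19300/(1 + 11.192·e^(−0.169t)) = 11820: 1 + 11.192·e^(−0.169t) = 1.6328, so e^(−0.169t) = 0.0565425.
−0.169·t = ln(0.0565425) = -2.8728, so t = 2.8728/0.169 = 16.999.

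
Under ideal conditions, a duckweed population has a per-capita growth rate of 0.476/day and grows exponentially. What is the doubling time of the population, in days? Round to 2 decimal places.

1.46 days

Doubling time t_d = ln(2)/r = 0.6931/0.476 = 1.4562.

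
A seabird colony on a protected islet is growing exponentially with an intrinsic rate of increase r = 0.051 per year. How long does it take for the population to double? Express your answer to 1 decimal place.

13.6 years

Doubling time t_d = ln(2)/r = 0.6931/0.051 = 13.591.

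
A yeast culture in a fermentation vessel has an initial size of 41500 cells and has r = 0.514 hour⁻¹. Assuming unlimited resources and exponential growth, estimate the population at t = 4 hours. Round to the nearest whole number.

N(t) = N₀·e^(rt) = 41500 × e^(0.514×4) = 41500 × e^2.056.
e^2.056 ≈ 7.8146, so N ≈ 41500 × 7.8146 = 324308.

324308 cells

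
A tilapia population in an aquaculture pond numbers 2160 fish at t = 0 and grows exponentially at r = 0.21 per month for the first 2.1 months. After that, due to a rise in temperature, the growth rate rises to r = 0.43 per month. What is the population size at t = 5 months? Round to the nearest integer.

Phase 1: N(2.1) = 2160·e^(0.21×2.1) = 2160·e^0.441 = 3357.2.
Phase 2 runs for 5 − 2.1 = 2.9 months at r = 0.43.
N(5) = 3357.2·e^(0.43×2.9) = 3357.2·e^1.247 = 11682.7.

11683 fish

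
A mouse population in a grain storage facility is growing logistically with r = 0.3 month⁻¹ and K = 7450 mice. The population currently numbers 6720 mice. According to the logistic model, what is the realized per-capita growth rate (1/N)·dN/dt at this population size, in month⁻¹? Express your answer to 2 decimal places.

(1/N)·dN/dt = r(1 − N/K) = 0.3 × (1 − 6720/7450).
= 0.3 × 0.097987 = 0.029396.

0.03 per month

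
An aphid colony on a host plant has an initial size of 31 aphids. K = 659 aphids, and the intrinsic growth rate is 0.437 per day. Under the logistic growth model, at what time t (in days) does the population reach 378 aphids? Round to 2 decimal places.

A = (K − N₀)/N₀ = (659 − 31)/31 = 20.258.
Solve 659/(1 + 20.258·e^(−0.437t)) = 378: 1 + 20.258·e^(−0.437t) = 1.7434, so e^(−0.437t) = 0.0366958.
−0.437·t = ln(0.0366958) = -3.3051, so t = 3.3051/0.437 = 7.5631.

7.56 days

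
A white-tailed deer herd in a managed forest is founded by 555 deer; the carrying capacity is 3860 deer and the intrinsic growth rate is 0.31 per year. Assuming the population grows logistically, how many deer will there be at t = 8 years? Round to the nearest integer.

A = (K − N₀)/N₀ = (3860 − 555)/555 = 5.955.
N(t) = K/(1 + A·e^(−rt)) = 3860/(1 + 5.955×e^(−0.31×8)).
e^(−2.48) = 0.083743; denominator = 1 + 5.955×0.083743 = 1.4987.
N = 3860/1.4987 = 2575.59.

2576 deer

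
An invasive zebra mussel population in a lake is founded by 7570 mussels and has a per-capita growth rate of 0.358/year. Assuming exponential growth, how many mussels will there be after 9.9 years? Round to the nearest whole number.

262013 mussels

N(t) = N₀·e^(rt) = 7570 × e^(0.358×9.9) = 7570 × e^3.544.
e^3.544 ≈ 34.612, so N ≈ 7570 × 34.612 = 262013.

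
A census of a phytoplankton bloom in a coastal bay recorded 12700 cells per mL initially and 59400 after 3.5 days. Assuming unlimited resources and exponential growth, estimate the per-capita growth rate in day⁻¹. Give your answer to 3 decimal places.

From N(t) = N₀·e^(rt): e^(r·3.5) = 59400/12700 = 4.6772.
r·3.5 = ln(4.6772) = 1.5427, so r = 1.5427/3.5 = 0.44077.

0.441 per day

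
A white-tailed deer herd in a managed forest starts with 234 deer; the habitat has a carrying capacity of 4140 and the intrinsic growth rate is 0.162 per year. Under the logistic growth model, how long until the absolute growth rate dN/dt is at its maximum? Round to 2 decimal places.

17.38 years

Logistic growth is fastest at N = K/2 = 2070.
A = (K − N₀)/N₀ = 16.692. Set K/(1 + A·e^(−rt)) = K/2 → A·e^(−rt) = 1.
e^(−0.162t) = 1/16.692 = 0.0599078, so t = ln(16.692)/0.162 = 2.8149/0.162 = 17.376.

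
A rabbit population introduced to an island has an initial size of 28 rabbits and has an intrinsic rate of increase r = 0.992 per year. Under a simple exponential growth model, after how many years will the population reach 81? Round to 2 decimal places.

1.07 years

Set N₀·e^(rt) = 81: e^(0.992·t) = 81/28 = 2.8929.
0.992·t = ln(2.8929) = 1.0622, so t = 1.0622/0.992 = 1.0708.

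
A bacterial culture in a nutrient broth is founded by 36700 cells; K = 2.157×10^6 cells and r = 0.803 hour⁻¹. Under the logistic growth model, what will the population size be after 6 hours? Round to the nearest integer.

1470365 cells

A = (K − N₀)/N₀ = (2.157×10^6 − 36700)/36700 = 57.774.
N(t) = K/(1 + A·e^(−rt)) = 2.157×10^6/(1 + 57.774×e^(−0.803×6)).
e^(−4.818) = 0.0080829; denominator = 1 + 57.774×0.0080829 = 1.467.
N = 2.157×10^6/1.467 = 1.470365×10^6.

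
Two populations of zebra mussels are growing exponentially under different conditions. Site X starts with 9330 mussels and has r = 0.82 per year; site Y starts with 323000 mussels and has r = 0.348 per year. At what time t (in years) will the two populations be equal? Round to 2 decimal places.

Set 9330·e^(0.82t) = 323000·e^(0.348t).
e^((0.82 − 0.348)t) = 323000/9330 → e^(0.472·t) = 34.62.
0.472·t = ln(34.62) = 3.5444, so t = 3.5444/0.472 = 7.5094.

7.51 years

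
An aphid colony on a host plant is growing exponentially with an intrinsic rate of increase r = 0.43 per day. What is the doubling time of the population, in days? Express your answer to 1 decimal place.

1.6 days

Doubling time t_d = ln(2)/r = 0.6931/0.43 = 1.612.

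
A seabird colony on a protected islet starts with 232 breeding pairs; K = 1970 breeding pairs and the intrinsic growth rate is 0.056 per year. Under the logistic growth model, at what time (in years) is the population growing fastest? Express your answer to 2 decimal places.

Logistic growth is fastest at N = K/2 = 985.
A = (K − N₀)/N₀ = 7.4914. Set K/(1 + A·e^(−rt)) = K/2 → A·e^(−rt) = 1.
e^(−0.056t) = 1/7.4914 = 0.133487, so t = ln(7.4914)/0.056 = 2.0138/0.056 = 35.96.

35.96 years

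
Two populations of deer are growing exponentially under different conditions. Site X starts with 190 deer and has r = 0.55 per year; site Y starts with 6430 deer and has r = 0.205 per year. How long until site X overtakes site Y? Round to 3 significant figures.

Set 190·e^(0.55t) = 6430·e^(0.205t).
e^((0.55 − 0.205)t) = 6430/190 → e^(0.345·t) = 33.842.
0.345·t = ln(33.842) = 3.5217, so t = 3.5217/0.345 = 10.208.

10.2 years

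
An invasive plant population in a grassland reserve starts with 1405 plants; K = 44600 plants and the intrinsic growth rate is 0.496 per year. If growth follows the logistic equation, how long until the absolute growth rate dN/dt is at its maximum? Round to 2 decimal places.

Logistic growth is fastest at N = K/2 = 22300.
A = (K − N₀)/N₀ = 30.744. Set K/(1 + A·e^(−rt)) = K/2 → A·e^(−rt) = 1.
e^(−0.496t) = 1/30.744 = 0.0325269, so t = ln(30.744)/0.496 = 3.4257/0.496 = 6.9066.

6.91 years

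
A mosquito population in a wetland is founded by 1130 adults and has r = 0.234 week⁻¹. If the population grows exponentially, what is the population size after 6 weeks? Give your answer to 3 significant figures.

4600 adults

N(t) = N₀·e^(rt) = 1130 × e^(0.234×6) = 1130 × e^1.404.
e^1.404 ≈ 4.0715, so N ≈ 1130 × 4.0715 = 4600.74.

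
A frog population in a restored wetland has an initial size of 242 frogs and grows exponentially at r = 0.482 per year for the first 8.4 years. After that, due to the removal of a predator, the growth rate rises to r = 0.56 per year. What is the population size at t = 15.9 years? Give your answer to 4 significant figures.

925200 frogs

Phase 1: N(8.4) = 242·e^(0.482×8.4) = 242·e^4.049 = 13873.5.
Phase 2 runs for 15.9 − 8.4 = 7.5 years at r = 0.56.
N(15.9) = 13873.5·e^(0.56×7.5) = 13873.5·e^4.2 = 925175.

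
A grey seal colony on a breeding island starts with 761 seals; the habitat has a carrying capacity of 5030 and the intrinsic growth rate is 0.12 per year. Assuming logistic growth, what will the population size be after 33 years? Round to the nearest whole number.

A = (K − N₀)/N₀ = (5030 − 761)/761 = 5.6097.
N(t) = K/(1 + A·e^(−rt)) = 5030/(1 + 5.6097×e^(−0.12×33)).
e^(−3.96) = 0.019063; denominator = 1 + 5.6097×0.019063 = 1.1069.
N = 5030/1.1069 = 4544.06.

4544 seals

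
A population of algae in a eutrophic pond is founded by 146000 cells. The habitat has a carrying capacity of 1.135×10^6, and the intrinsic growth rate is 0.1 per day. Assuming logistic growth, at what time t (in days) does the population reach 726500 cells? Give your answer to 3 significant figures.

A = (K − N₀)/N₀ = (1.135×10^6 − 146000)/146000 = 6.774.
Solve 1.135×10^6/(1 + 6.774·e^(−0.1t)) = 726500: 1 + 6.774·e^(−0.1t) = 1.5623, so e^(−0.1t) = 0.0830067.
−0.1·t = ln(0.0830067) = -2.4888, so t = 2.4888/0.1 = 24.888.

24.9 days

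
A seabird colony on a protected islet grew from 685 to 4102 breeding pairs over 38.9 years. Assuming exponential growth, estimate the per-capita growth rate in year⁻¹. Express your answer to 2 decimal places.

0.05 per year

From N(t) = N₀·e^(rt): e^(r·38.9) = 4102/685 = 5.9883.
r·38.9 = ln(5.9883) = 1.7898, so r = 1.7898/38.9 = 0.046011.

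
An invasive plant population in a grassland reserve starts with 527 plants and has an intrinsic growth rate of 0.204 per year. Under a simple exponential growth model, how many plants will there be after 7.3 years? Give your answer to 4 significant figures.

N(t) = N₀·e^(rt) = 527 × e^(0.204×7.3) = 527 × e^1.489.
e^1.489 ≈ 4.4335, so N ≈ 527 × 4.4335 = 2336.48.

2336 plants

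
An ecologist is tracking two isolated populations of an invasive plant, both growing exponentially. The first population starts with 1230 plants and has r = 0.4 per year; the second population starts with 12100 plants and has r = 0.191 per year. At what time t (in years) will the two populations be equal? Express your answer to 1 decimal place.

Set 1230·e^(0.4t) = 12100·e^(0.191t).
e^((0.4 − 0.191)t) = 12100/1230 → e^(0.209·t) = 9.8374.
0.209·t = ln(9.8374) = 2.2862, so t = 2.2862/0.209 = 10.939.

10.9 years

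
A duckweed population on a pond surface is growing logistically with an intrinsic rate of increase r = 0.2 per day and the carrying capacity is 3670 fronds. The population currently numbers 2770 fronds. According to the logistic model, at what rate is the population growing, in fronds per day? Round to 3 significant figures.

dN/dt = rN(1 − N/K) = 0.2 × 2770 × (1 − 2770/3670).
1 − 2770/3670 = 0.24523; dN/dt = 0.2 × 2770 × 0.24523 = 135.86.

136 fronds per day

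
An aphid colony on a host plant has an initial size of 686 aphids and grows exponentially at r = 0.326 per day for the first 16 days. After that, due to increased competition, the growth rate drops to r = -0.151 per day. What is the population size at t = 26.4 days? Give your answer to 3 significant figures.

Phase 1: N(16) = 686·e^(0.326×16) = 686·e^5.216 = 126358.
Phase 2 runs for 26.4 − 16 = 10.4 days at r = -0.151.
N(26.4) = 126358·e^(-0.151×10.4) = 126358·e^-1.57 = 26277.7.

26300 aphids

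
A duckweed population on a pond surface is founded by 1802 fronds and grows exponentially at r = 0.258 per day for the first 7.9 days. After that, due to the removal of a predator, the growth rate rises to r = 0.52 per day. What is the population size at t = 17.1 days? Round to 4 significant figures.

Phase 1: N(7.9) = 1802·e^(0.258×7.9) = 1802·e^2.038 = 13833.6.
Phase 2 runs for 17.1 − 7.9 = 9.2 days at r = 0.52.
N(17.1) = 13833.6·e^(0.52×9.2) = 13833.6·e^4.784 = 1.65424×10^6.

1654000 fronds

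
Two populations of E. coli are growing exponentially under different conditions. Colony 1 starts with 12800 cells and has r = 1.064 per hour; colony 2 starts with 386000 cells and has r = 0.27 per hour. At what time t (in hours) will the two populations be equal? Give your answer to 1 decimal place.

Set 12800·e^(1.064t) = 386000·e^(0.27t).
e^((1.064 − 0.27)t) = 386000/12800 → e^(0.794·t) = 30.156.
0.794·t = ln(30.156) = 3.4064, so t = 3.4064/0.794 = 4.2902.

4.3 hours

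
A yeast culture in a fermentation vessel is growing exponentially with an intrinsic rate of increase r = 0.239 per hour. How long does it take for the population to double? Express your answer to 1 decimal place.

2.9 hours

Doubling time t_d = ln(2)/r = 0.6931/0.239 = 2.9002.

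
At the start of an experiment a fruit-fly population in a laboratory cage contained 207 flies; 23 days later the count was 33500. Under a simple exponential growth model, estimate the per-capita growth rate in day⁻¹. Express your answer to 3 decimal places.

0.221 per day

From N(t) = N₀·e^(rt): e^(r·23) = 33500/207 = 161.84.
r·23 = ln(161.84) = 5.0866, so r = 5.0866/23 = 0.22116.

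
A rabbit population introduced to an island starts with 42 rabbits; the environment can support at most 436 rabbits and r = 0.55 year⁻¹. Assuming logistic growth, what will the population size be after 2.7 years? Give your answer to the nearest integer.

140 rabbits

A = (K − N₀)/N₀ = (436 − 42)/42 = 9.381.
N(t) = K/(1 + A·e^(−rt)) = 436/(1 + 9.381×e^(−0.55×2.7)).
e^(−1.485) = 0.2265; denominator = 1 + 9.381×0.2265 = 3.1248.
N = 436/3.1248 = 139.529.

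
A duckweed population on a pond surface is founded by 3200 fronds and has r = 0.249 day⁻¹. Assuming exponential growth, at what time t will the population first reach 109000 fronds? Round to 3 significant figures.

14.2 days

Set N₀·e^(rt) = 109000: e^(0.249·t) = 109000/3200 = 34.062.
0.249·t = ln(34.062) = 3.5282, so t = 3.5282/0.249 = 14.169.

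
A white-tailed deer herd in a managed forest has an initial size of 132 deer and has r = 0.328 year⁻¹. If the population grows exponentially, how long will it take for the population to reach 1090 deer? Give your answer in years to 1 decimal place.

Set N₀·e^(rt) = 1090: e^(0.328·t) = 1090/132 = 8.2576.
0.328·t = ln(8.2576) = 2.1111, so t = 2.1111/0.328 = 6.4364.

6.4 years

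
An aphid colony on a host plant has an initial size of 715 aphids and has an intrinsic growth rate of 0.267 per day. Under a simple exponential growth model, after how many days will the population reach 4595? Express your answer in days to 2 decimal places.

Set N₀·e^(rt) = 4595: e^(0.267·t) = 4595/715 = 6.4266.
0.267·t = ln(6.4266) = 1.8604, so t = 1.8604/0.267 = 6.9679.

6.97 days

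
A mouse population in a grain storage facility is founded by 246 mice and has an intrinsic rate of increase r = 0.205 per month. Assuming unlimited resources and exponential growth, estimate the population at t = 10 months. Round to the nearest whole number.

N(t) = N₀·e^(rt) = 246 × e^(0.205×10) = 246 × e^2.05.
e^2.05 ≈ 7.7679, so N ≈ 246 × 7.7679 = 1910.9.

1911 mice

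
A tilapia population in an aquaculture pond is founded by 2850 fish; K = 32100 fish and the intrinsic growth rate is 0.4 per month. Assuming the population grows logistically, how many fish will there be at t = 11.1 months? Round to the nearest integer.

28634 fish

A = (K − N₀)/N₀ = (32100 − 2850)/2850 = 10.263.
N(t) = K/(1 + A·e^(−rt)) = 32100/(1 + 10.263×e^(−0.4×11.1)).
e^(−4.44) = 0.011796; denominator = 1 + 10.263×0.011796 = 1.1211.
N = 32100/1.1211 = 28633.5.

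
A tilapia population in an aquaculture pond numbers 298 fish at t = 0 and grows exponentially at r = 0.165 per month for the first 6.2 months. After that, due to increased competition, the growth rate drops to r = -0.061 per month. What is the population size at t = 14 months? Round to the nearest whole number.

Phase 1: N(6.2) = 298·e^(0.165×6.2) = 298·e^1.023 = 828.895.
Phase 2 runs for 14 − 6.2 = 7.8 months at r = -0.061.
N(14) = 828.895·e^(-0.061×7.8) = 828.895·e^-0.4758 = 515.065.

515 fish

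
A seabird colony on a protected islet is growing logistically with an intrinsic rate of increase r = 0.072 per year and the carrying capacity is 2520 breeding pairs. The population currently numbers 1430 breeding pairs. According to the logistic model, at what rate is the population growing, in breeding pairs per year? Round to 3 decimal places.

dN/dt = rN(1 − N/K) = 0.072 × 1430 × (1 − 1430/2520).
1 − 1430/2520 = 0.43254; dN/dt = 0.072 × 1430 × 0.43254 = 44.534.

44.534 breeding pairs per year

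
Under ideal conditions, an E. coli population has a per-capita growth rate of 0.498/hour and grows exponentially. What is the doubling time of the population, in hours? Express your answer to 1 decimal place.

1.4 hours

Doubling time t_d = ln(2)/r = 0.6931/0.498 = 1.3919.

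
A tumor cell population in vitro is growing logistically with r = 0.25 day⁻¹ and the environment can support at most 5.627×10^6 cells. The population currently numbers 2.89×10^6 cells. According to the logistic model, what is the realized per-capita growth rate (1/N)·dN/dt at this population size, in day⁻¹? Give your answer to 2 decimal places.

0.12 per day

(1/N)·dN/dt = r(1 − N/K) = 0.25 × (1 − 2.89×10^6/5.627×10^6).
= 0.25 × 0.4864 = 0.1216.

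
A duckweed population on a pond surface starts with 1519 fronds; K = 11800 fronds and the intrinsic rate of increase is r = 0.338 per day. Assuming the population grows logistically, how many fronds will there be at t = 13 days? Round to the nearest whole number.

A = (K − N₀)/N₀ = (11800 − 1519)/1519 = 6.7683.
N(t) = K/(1 + A·e^(−rt)) = 11800/(1 + 6.7683×e^(−0.338×13)).
e^(−4.394) = 0.012351; denominator = 1 + 6.7683×0.012351 = 1.0836.
N = 11800/1.0836 = 10889.7.

10890 fronds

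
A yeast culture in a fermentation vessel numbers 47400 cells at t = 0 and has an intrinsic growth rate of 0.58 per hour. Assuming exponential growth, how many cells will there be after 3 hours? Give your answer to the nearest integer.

N(t) = N₀·e^(rt) = 47400 × e^(0.58×3) = 47400 × e^1.74.
e^1.74 ≈ 5.6973, so N ≈ 47400 × 5.6973 = 270054.

270054 cells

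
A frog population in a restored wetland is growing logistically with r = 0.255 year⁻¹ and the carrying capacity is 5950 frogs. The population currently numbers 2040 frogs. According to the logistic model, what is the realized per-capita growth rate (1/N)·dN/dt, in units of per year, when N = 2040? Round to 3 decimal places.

0.168 per year

(1/N)·dN/dt = r(1 − N/K) = 0.255 × (1 − 2040/5950).
= 0.255 × 0.65714 = 0.16757.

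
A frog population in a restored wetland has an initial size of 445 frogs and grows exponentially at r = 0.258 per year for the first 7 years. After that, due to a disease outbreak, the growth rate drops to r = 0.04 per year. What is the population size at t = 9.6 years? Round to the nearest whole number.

3005 frogs

Phase 1: N(7) = 445·e^(0.258×7) = 445·e^1.806 = 2708.29.
Phase 2 runs for 9.6 − 7 = 2.6 years at r = 0.04.
N(9.6) = 2708.29·e^(0.04×2.6) = 2708.29·e^0.104 = 3005.12.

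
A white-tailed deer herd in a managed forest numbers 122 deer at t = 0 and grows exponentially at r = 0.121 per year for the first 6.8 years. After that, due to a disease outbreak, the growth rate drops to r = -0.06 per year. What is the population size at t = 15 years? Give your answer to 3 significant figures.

170 deer

Phase 1: N(6.8) = 122·e^(0.121×6.8) = 122·e^0.8228 = 277.778.
Phase 2 runs for 15 − 6.8 = 8.2 years at r = -0.06.
N(15) = 277.778·e^(-0.06×8.2) = 277.778·e^-0.492 = 169.834.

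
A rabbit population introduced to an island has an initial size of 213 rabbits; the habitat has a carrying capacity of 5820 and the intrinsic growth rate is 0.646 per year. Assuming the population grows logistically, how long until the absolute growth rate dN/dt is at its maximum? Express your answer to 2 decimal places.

Logistic growth is fastest at N = K/2 = 2910.
A = (K − N₀)/N₀ = 26.324. Set K/(1 + A·e^(−rt)) = K/2 → A·e^(−rt) = 1.
e^(−0.646t) = 1/26.324 = 0.0379882, so t = ln(26.324)/0.646 = 3.2705/0.646 = 5.0627.

5.06 years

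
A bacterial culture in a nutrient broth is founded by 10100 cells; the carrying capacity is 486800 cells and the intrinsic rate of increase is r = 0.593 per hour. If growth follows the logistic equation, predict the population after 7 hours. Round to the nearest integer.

279240 cells

A = (K − N₀)/N₀ = (486800 − 10100)/10100 = 47.198.
N(t) = K/(1 + A·e^(−rt)) = 486800/(1 + 47.198×e^(−0.593×7)).
e^(−4.151) = 0.015749; denominator = 1 + 47.198×0.015749 = 1.7433.
N = 486800/1.7433 = 279240.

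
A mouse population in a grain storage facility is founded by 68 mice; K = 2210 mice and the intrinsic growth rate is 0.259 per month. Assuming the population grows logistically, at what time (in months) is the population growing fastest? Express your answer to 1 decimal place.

Logistic growth is fastest at N = K/2 = 1105.
A = (K − N₀)/N₀ = 31.5. Set K/(1 + A·e^(−rt)) = K/2 → A·e^(−rt) = 1.
e^(−0.259t) = 1/31.5 = 0.031746, so t = ln(31.5)/0.259 = 3.45/0.259 = 13.32.

13.3 months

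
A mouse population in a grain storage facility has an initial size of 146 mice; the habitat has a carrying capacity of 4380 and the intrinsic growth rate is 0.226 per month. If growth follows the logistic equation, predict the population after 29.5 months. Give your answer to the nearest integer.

A = (K − N₀)/N₀ = (4380 − 146)/146 = 29.
N(t) = K/(1 + A·e^(−rt)) = 4380/(1 + 29×e^(−0.226×29.5)).
e^(−6.667) = 0.0012722; denominator = 1 + 29×0.0012722 = 1.0369.
N = 4380/1.0369 = 4224.15.

4224 mice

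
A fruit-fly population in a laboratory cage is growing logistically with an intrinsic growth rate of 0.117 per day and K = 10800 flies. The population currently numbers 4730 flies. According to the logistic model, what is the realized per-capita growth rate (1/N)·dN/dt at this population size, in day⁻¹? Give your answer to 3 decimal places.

(1/N)·dN/dt = r(1 − N/K) = 0.117 × (1 − 4730/10800).
= 0.117 × 0.56204 = 0.065758.

0.066 per day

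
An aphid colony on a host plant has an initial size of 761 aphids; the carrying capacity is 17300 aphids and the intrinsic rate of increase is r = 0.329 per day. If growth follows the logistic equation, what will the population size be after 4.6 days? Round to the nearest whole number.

A = (K − N₀)/N₀ = (17300 − 761)/761 = 21.733.
N(t) = K/(1 + A·e^(−rt)) = 17300/(1 + 21.733×e^(−0.329×4.6)).
e^(−1.513) = 0.22016; denominator = 1 + 21.733×0.22016 = 5.7848.
N = 17300/5.7848 = 2990.6.

2991 aphids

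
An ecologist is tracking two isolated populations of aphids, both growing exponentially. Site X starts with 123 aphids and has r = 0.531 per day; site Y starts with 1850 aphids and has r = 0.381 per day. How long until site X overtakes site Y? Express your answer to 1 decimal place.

18.1 days

Set 123·e^(0.531t) = 1850·e^(0.381t).
e^((0.531 − 0.381)t) = 1850/123 → e^(0.15·t) = 15.041.
0.15·t = ln(15.041) = 2.7108, so t = 2.7108/0.15 = 18.072.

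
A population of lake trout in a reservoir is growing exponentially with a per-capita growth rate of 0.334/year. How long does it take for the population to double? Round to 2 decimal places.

2.08 years

Doubling time t_d = ln(2)/r = 0.6931/0.334 = 2.0753.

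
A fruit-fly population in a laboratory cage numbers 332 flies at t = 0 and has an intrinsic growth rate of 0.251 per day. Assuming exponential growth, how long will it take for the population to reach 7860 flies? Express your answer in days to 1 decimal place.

12.6 days

Set N₀·e^(rt) = 7860: e^(0.251·t) = 7860/332 = 23.675.
0.251·t = ln(23.675) = 3.1644, so t = 3.1644/0.251 = 12.607.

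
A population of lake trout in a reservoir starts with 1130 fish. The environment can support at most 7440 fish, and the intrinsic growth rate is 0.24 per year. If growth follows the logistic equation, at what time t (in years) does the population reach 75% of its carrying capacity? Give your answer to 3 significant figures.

A = (K − N₀)/N₀ = (7440 − 1130)/1130 = 5.5841.
Solve 7440/(1 + 5.5841·e^(−0.24t)) = 5580: 1 + 5.5841·e^(−0.24t) = 1.3333, so e^(−0.24t) = 0.0596936.
−0.24·t = ln(0.0596936) = -2.8185, so t = 2.8185/0.24 = 11.744.

11.7 years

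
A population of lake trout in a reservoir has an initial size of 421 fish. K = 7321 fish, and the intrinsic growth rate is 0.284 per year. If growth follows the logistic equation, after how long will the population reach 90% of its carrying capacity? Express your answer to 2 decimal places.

A = (K − N₀)/N₀ = (7321 − 421)/421 = 16.39.
Solve 7321/(1 + 16.39·e^(−0.284t)) = 6588.9: 1 + 16.39·e^(−0.284t) = 1.1111, so e^(−0.284t) = 0.00677939.
−0.284·t = ln(0.00677939) = -4.9939, so t = 4.9939/0.284 = 17.584.

17.58 years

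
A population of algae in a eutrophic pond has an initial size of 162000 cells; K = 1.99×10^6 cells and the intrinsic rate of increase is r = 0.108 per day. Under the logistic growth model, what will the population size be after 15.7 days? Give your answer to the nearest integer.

A = (K − N₀)/N₀ = (1.99×10^6 − 162000)/162000 = 11.284.
N(t) = K/(1 + A·e^(−rt)) = 1.99×10^6/(1 + 11.284×e^(−0.108×15.7)).
e^(−1.696) = 0.18349; denominator = 1 + 11.284×0.18349 = 3.0705.
N = 1.99×10^6/3.0705 = 648107.

648107 cells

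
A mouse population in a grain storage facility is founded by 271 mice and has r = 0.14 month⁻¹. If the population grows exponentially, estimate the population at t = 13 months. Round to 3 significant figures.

N(t) = N₀·e^(rt) = 271 × e^(0.14×13) = 271 × e^1.82.
e^1.82 ≈ 6.1719, so N ≈ 271 × 6.1719 = 1672.57.

1670 mice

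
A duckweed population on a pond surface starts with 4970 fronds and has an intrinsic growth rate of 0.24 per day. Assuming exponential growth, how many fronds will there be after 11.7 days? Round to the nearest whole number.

82386 fronds

N(t) = N₀·e^(rt) = 4970 × e^(0.24×11.7) = 4970 × e^2.808.
e^2.808 ≈ 16.577, so N ≈ 4970 × 16.577 = 82386.4.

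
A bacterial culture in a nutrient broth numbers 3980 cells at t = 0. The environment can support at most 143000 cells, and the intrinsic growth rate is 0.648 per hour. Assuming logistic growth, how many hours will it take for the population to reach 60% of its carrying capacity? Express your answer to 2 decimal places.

A = (K − N₀)/N₀ = (143000 − 3980)/3980 = 34.93.
Solve 143000/(1 + 34.93·e^(−0.648t)) = 85800: 1 + 34.93·e^(−0.648t) = 1.6667, so e^(−0.648t) = 0.019086.
−0.648·t = ln(0.019086) = -3.9588, so t = 3.9588/0.648 = 6.1093.

6.11 hours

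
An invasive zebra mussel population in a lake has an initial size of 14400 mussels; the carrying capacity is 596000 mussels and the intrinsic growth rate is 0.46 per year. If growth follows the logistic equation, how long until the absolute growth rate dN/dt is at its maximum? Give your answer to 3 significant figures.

Logistic growth is fastest at N = K/2 = 298000.
A = (K − N₀)/N₀ = 40.389. Set K/(1 + A·e^(−rt)) = K/2 → A·e^(−rt) = 1.
e^(−0.46t) = 1/40.389 = 0.0247593, so t = ln(40.389)/0.46 = 3.6986/0.46 = 8.0403.

8.04 years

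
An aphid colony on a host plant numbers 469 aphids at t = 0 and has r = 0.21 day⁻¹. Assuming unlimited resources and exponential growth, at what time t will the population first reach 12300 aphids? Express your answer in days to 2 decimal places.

15.56 days

Set N₀·e^(rt) = 12300: e^(0.21·t) = 12300/469 = 26.226.
0.21·t = ln(26.226) = 3.2668, so t = 3.2668/0.21 = 15.556.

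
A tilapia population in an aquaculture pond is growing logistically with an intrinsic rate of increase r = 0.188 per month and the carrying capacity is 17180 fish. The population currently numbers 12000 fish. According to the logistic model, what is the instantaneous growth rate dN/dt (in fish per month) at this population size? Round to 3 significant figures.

680 fish per month

dN/dt = rN(1 − N/K) = 0.188 × 12000 × (1 − 12000/17180).
1 − 12000/17180 = 0.30151; dN/dt = 0.188 × 12000 × 0.30151 = 680.21.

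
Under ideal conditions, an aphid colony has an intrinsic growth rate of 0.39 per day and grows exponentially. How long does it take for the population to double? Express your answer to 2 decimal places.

1.78 days

Doubling time t_d = ln(2)/r = 0.6931/0.39 = 1.7773.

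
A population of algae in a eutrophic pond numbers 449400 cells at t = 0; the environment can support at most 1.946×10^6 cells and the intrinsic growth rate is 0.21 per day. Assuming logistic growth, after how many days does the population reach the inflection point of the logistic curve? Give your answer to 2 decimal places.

Logistic growth is fastest at N = K/2 = 973000.
A = (K − N₀)/N₀ = 3.3302. Set K/(1 + A·e^(−rt)) = K/2 → A·e^(−rt) = 1.
e^(−0.21t) = 1/3.3302 = 0.300281, so t = ln(3.3302)/0.21 = 1.203/0.21 = 5.7288.

5.73 days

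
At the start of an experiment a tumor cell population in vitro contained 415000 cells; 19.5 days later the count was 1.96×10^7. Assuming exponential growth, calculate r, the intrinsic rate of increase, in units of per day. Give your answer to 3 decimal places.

From N(t) = N₀·e^(rt): e^(r·19.5) = 1.96×10^7/415000 = 47.229.
r·19.5 = ln(47.229) = 3.855, so r = 3.855/19.5 = 0.19769.

0.198 per day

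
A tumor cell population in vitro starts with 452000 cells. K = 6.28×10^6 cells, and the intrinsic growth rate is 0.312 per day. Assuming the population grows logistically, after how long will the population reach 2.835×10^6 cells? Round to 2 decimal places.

7.57 days

A = (K − N₀)/N₀ = (6.28×10^6 − 452000)/452000 = 12.894.
Solve 6.28×10^6/(1 + 12.894·e^(−0.312t)) = 2.835×10^6: 1 + 12.894·e^(−0.312t) = 2.2152, so e^(−0.312t) = 0.0942443.
−0.312·t = ln(0.0942443) = -2.3619, so t = 2.3619/0.312 = 7.5701.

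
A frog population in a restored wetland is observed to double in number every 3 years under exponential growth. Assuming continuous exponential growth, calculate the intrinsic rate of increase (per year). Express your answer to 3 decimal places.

0.231 per year

r = ln(2)/t_d = 0.6931/3 = 0.23105.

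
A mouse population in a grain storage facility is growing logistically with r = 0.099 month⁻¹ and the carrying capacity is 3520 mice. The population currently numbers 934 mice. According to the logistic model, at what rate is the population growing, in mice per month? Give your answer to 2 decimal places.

67.93 mice per month

dN/dt = rN(1 − N/K) = 0.099 × 934 × (1 − 934/3520).
1 − 934/3520 = 0.73466; dN/dt = 0.099 × 934 × 0.73466 = 67.931.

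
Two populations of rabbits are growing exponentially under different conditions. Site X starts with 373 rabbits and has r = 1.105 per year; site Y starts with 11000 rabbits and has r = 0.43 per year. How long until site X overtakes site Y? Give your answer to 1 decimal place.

5.0 years

Set 373·e^(1.105t) = 11000·e^(0.43t).
e^((1.105 − 0.43)t) = 11000/373 → e^(0.675·t) = 29.491.
0.675·t = ln(29.491) = 3.3841, so t = 3.3841/0.675 = 5.0134.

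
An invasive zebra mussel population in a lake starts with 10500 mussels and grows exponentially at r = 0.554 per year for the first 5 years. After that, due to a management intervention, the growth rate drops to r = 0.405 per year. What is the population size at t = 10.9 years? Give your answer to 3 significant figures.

1830000 mussels

Phase 1: N(5) = 10500·e^(0.554×5) = 10500·e^2.77 = 167566.
Phase 2 runs for 10.9 − 5 = 5.9 years at r = 0.405.
N(10.9) = 167566·e^(0.405×5.9) = 167566·e^2.39 = 1.827813×10^6.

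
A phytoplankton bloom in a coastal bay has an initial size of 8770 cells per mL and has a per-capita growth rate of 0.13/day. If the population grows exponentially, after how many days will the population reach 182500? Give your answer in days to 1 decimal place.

Set N₀·e^(rt) = 182500: e^(0.13·t) = 182500/8770 = 20.81.
0.13·t = ln(20.81) = 3.0354, so t = 3.0354/0.13 = 23.349.

23.3 days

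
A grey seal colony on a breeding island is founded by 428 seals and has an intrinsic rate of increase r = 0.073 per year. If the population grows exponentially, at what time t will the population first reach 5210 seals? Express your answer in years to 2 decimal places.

34.24 years

Set N₀·e^(rt) = 5210: e^(0.073·t) = 5210/428 = 12.173.
0.073·t = ln(12.173) = 2.4992, so t = 2.4992/0.073 = 34.236.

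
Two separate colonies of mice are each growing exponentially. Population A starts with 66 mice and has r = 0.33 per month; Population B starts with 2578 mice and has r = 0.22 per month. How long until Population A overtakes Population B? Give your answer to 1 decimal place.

33.3 months

Set 66·e^(0.33t) = 2578·e^(0.22t).
e^((0.33 − 0.22)t) = 2578/66 → e^(0.11·t) = 39.061.
0.11·t = ln(39.061) = 3.6651, so t = 3.6651/0.11 = 33.319.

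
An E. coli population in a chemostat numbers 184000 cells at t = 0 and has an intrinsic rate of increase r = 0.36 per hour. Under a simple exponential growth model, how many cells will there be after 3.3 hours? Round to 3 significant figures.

604000 cells

N(t) = N₀·e^(rt) = 184000 × e^(0.36×3.3) = 184000 × e^1.188.
e^1.188 ≈ 3.2805, so N ≈ 184000 × 3.2805 = 603615.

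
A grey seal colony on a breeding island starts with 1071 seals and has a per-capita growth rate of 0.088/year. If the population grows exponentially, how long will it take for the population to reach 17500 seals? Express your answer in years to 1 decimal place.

31.7 years

Set N₀·e^(rt) = 17500: e^(0.088·t) = 17500/1071 = 16.34.
0.088·t = ln(16.34) = 2.7936, so t = 2.7936/0.088 = 31.746.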